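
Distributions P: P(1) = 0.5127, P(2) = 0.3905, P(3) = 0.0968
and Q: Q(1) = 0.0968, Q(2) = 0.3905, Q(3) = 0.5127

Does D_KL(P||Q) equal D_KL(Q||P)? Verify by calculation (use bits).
D_KL(P||Q) = 1.0003 bits, D_KL(Q||P) = 1.0003 bits. Yes — for this pair D_KL(P||Q) = D_KL(Q||P).

D_KL(P||Q) = Σ P(x) log₂(P(x)/Q(x))

Computing term by term:
  P(1)·log₂(P(1)/Q(1)) = 0.5127·log₂(0.5127/0.0968) = 1.23306
  P(2)·log₂(P(2)/Q(2)) = 0.3905·log₂(0.3905/0.3905) = 0.00000
  P(3)·log₂(P(3)/Q(3)) = 0.0968·log₂(0.0968/0.5127) = -0.23281

D_KL(P||Q) = 1.23306 + 0.00000 - 0.23281 = 1.00025 ≈ 1.0003 bits

D_KL(Q||P) = Σ Q(x) log₂(Q(x)/P(x))

Computing term by term:
  Q(1)·log₂(Q(1)/P(1)) = 0.0968·log₂(0.0968/0.5127) = -0.23281
  Q(2)·log₂(Q(2)/P(2)) = 0.3905·log₂(0.3905/0.3905) = 0.00000
  Q(3)·log₂(Q(3)/P(3)) = 0.5127·log₂(0.5127/0.0968) = 1.23306

D_KL(Q||P) = -0.23281 + 0.00000 + 1.23306 = 1.00025 ≈ 1.0003 bits

These ARE equal here. Q is P with outcomes relabeled (Q(1) = P(3), Q(3) = P(1)) by a relabeling that is its own inverse, so the two sums contain exactly the same terms in a different order. This is a special case — KL divergence is not symmetric in general: D_KL(P||Q) ≠ D_KL(Q||P) for most P, Q.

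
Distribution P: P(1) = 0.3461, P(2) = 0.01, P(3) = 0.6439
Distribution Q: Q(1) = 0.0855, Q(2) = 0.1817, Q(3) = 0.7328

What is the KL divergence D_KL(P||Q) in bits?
0.5362 bits

D_KL(P||Q) = Σ P(x) log₂(P(x)/Q(x))

Computing term by term:
  P(1)·log₂(P(1)/Q(1)) = 0.3461·log₂(0.3461/0.0855) = 0.69815
  P(2)·log₂(P(2)/Q(2)) = 0.01·log₂(0.01/0.1817) = -0.04183
  P(3)·log₂(P(3)/Q(3)) = 0.6439·log₂(0.6439/0.7328) = -0.12014

D_KL(P||Q) = 0.69815 - 0.04183 - 0.12014 = 0.53618 ≈ 0.5362 bits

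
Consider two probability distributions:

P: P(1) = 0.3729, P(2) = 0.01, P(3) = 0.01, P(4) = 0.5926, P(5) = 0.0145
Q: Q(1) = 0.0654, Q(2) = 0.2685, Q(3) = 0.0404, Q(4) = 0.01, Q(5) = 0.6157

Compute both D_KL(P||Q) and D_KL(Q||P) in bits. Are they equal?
D_KL(P||Q) = 4.2803 bits, D_KL(Q||P) = 4.4625 bits. No, they are not equal.

D_KL(P||Q) = Σ P(x) log₂(P(x)/Q(x))

Computing term by term:
  P(1)·log₂(P(1)/Q(1)) = 0.3729·log₂(0.3729/0.0654) = 0.93651
  P(2)·log₂(P(2)/Q(2)) = 0.01·log₂(0.01/0.2685) = -0.04747
  P(3)·log₂(P(3)/Q(3)) = 0.01·log₂(0.01/0.0404) = -0.02014
  P(4)·log₂(P(4)/Q(4)) = 0.5926·log₂(0.5926/0.01) = 3.48981
  P(5)·log₂(P(5)/Q(5)) = 0.0145·log₂(0.0145/0.6157) = -0.07842

D_KL(P||Q) = 0.93651 - 0.04747 - 0.02014 + 3.48981 - 0.07842 = 4.28029 ≈ 4.2803 bits

D_KL(Q||P) = Σ Q(x) log₂(Q(x)/P(x))

Computing term by term:
  Q(1)·log₂(Q(1)/P(1)) = 0.0654·log₂(0.0654/0.3729) = -0.16425
  Q(2)·log₂(Q(2)/P(2)) = 0.2685·log₂(0.2685/0.01) = 1.27453
  Q(3)·log₂(Q(3)/P(3)) = 0.0404·log₂(0.0404/0.01) = 0.08138
  Q(4)·log₂(Q(4)/P(4)) = 0.01·log₂(0.01/0.5926) = -0.05889
  Q(5)·log₂(Q(5)/P(5)) = 0.6157·log₂(0.6157/0.0145) = 3.32977

D_KL(Q||P) = -0.16425 + 1.27453 + 0.08138 - 0.05889 + 3.32977 = 4.46254 ≈ 4.4625 bits

These are NOT equal (difference: 0.1822 bits). KL divergence is asymmetric: D_KL(P||Q) ≠ D_KL(Q||P) in general.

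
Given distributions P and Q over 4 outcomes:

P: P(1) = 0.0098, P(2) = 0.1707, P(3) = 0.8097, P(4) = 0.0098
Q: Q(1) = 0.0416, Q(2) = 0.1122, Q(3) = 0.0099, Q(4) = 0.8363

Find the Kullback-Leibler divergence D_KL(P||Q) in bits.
5.1647 bits

D_KL(P||Q) = Σ P(x) log₂(P(x)/Q(x))

Computing term by term:
  P(1)·log₂(P(1)/Q(1)) = 0.0098·log₂(0.0098/0.0416) = -0.02044
  P(2)·log₂(P(2)/Q(2)) = 0.1707·log₂(0.1707/0.1122) = 0.10334
  P(3)·log₂(P(3)/Q(3)) = 0.8097·log₂(0.8097/0.0099) = 5.14468
  P(4)·log₂(P(4)/Q(4)) = 0.0098·log₂(0.0098/0.8363) = -0.06287

D_KL(P||Q) = -0.02044 + 0.10334 + 5.14468 - 0.06287 = 5.16471 ≈ 5.1647 bits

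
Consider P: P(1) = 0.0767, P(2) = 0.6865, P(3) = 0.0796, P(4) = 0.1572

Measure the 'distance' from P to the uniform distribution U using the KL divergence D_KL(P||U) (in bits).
0.6331 bits

U(i) = 1/4 for all i

D_KL(P||U) = Σ P(x) log₂(P(x) / (1/4))
           = Σ P(x) log₂(P(x)) + log₂(4)
           = log₂(4) - H(P)

H(P) = -Σ P(x) log₂(P(x)):
  -P(1)·log₂(P(1)) = -(0.0767)·log₂(0.0767) = 0.28415
  -P(2)·log₂(P(2)) = -(0.6865)·log₂(0.6865) = 0.37254
  -P(3)·log₂(P(3)) = -(0.0796)·log₂(0.0796) = 0.29063
  -P(4)·log₂(P(4)) = -(0.1572)·log₂(0.1572) = 0.41962
H(P) = 0.28415 + 0.37254 + 0.29063 + 0.41962 = 1.36694 bits

log₂(4) = 2.00000 bits

D_KL(P||U) = 2.00000 - 1.36694 = 0.63306 ≈ 0.6331 bits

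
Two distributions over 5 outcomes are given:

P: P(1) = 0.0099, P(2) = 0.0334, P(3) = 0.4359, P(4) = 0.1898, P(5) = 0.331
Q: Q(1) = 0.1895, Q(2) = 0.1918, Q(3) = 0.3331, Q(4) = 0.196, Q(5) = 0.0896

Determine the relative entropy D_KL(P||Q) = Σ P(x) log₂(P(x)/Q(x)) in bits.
0.6580 bits

D_KL(P||Q) = Σ P(x) log₂(P(x)/Q(x))

Computing term by term:
  P(1)·log₂(P(1)/Q(1)) = 0.0099·log₂(0.0099/0.1895) = -0.04216
  P(2)·log₂(P(2)/Q(2)) = 0.0334·log₂(0.0334/0.1918) = -0.08422
  P(3)·log₂(P(3)/Q(3)) = 0.4359·log₂(0.4359/0.3331) = 0.16915
  P(4)·log₂(P(4)/Q(4)) = 0.1898·log₂(0.1898/0.196) = -0.00880
  P(5)·log₂(P(5)/Q(5)) = 0.331·log₂(0.331/0.0896) = 0.62402

D_KL(P||Q) = -0.04216 - 0.08422 + 0.16915 - 0.00880 + 0.62402 = 0.65799 ≈ 0.6580 bits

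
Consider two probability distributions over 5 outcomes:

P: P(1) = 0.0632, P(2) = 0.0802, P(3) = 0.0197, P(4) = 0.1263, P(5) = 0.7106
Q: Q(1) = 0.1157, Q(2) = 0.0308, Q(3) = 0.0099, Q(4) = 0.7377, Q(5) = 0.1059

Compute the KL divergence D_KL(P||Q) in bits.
1.7051 bits

D_KL(P||Q) = Σ P(x) log₂(P(x)/Q(x))

Computing term by term:
  P(1)·log₂(P(1)/Q(1)) = 0.0632·log₂(0.0632/0.1157) = -0.05514
  P(2)·log₂(P(2)/Q(2)) = 0.0802·log₂(0.0802/0.0308) = 0.11073
  P(3)·log₂(P(3)/Q(3)) = 0.0197·log₂(0.0197/0.0099) = 0.01956
  P(4)·log₂(P(4)/Q(4)) = 0.1263·log₂(0.1263/0.7377) = -0.32158
  P(5)·log₂(P(5)/Q(5)) = 0.7106·log₂(0.7106/0.1059) = 1.95155

D_KL(P||Q) = -0.05514 + 0.11073 + 0.01956 - 0.32158 + 1.95155 = 1.70512 ≈ 1.7051 bits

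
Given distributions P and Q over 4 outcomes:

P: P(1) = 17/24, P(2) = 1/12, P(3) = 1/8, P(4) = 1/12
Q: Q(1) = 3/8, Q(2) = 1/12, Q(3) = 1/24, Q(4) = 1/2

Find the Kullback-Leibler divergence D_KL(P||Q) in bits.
0.6326 bits

D_KL(P||Q) = Σ P(x) log₂(P(x)/Q(x))

Computing term by term:
  P(1)·log₂(P(1)/Q(1)) = (17/24)·log₂((17/24)/(3/8)) = 0.64992
  P(2)·log₂(P(2)/Q(2)) = (1/12)·log₂((1/12)/(1/12)) = 0.00000
  P(3)·log₂(P(3)/Q(3)) = (1/8)·log₂((1/8)/(1/24)) = 0.19812
  P(4)·log₂(P(4)/Q(4)) = (1/12)·log₂((1/12)/(1/2)) = -0.21541

D_KL(P||Q) = 0.64992 + 0.00000 + 0.19812 - 0.21541 = 0.63263 ≈ 0.6326 bits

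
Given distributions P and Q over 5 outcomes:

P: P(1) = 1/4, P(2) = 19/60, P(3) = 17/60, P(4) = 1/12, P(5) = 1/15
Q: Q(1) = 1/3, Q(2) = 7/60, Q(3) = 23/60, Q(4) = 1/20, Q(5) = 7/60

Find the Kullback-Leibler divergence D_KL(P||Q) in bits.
0.2365 bits

D_KL(P||Q) = Σ P(x) log₂(P(x)/Q(x))

Computing term by term:
  P(1)·log₂(P(1)/Q(1)) = (1/4)·log₂((1/4)/(1/3)) = -0.10376
  P(2)·log₂(P(2)/Q(2)) = (19/60)·log₂((19/60)/(7/60)) = 0.45618
  P(3)·log₂(P(3)/Q(3)) = (17/60)·log₂((17/60)/(23/60)) = -0.12356
  P(4)·log₂(P(4)/Q(4)) = (1/12)·log₂((1/12)/(1/20)) = 0.06141
  P(5)·log₂(P(5)/Q(5)) = (1/15)·log₂((1/15)/(7/60)) = -0.05382

D_KL(P||Q) = -0.10376 + 0.45618 - 0.12356 + 0.06141 - 0.05382 = 0.23645 ≈ 0.2365 bits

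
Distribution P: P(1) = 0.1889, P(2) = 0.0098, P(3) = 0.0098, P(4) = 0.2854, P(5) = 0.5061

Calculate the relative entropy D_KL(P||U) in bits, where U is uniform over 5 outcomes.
0.7234 bits

U(i) = 1/5 for all i

D_KL(P||U) = Σ P(x) log₂(P(x) / (1/5))
           = Σ P(x) log₂(P(x)) + log₂(5)
           = log₂(5) - H(P)

H(P) = -Σ P(x) log₂(P(x)):
  -P(1)·log₂(P(1)) = -(0.1889)·log₂(0.1889) = 0.45417
  -P(2)·log₂(P(2)) = -(0.0098)·log₂(0.0098) = 0.06540
  -P(3)·log₂(P(3)) = -(0.0098)·log₂(0.0098) = 0.06540
  -P(4)·log₂(P(4)) = -(0.2854)·log₂(0.2854) = 0.51627
  -P(5)·log₂(P(5)) = -(0.5061)·log₂(0.5061) = 0.49725
H(P) = 0.45417 + 0.06540 + 0.06540 + 0.51627 + 0.49725 = 1.59849 bits

log₂(5) = 2.32193 bits

D_KL(P||U) = 2.32193 - 1.59849 = 0.72344 ≈ 0.7234 bits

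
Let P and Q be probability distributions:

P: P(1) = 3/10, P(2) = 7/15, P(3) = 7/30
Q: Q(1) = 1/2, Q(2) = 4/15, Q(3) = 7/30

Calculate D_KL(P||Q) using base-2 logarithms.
0.1557 bits

D_KL(P||Q) = Σ P(x) log₂(P(x)/Q(x))

Computing term by term:
  P(1)·log₂(P(1)/Q(1)) = (3/10)·log₂((3/10)/(1/2)) = -0.22109
  P(2)·log₂(P(2)/Q(2)) = (7/15)·log₂((7/15)/(4/15)) = 0.37677
  P(3)·log₂(P(3)/Q(3)) = (7/30)·log₂((7/30)/(7/30)) = 0.00000

D_KL(P||Q) = -0.22109 + 0.37677 + 0.00000 = 0.15568 ≈ 0.1557 bits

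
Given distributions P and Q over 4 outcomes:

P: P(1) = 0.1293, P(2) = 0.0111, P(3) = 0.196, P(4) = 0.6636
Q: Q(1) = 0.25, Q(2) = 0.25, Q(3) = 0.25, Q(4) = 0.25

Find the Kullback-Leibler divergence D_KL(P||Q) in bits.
0.6929 bits

D_KL(P||Q) = Σ P(x) log₂(P(x)/Q(x))

Computing term by term:
  P(1)·log₂(P(1)/Q(1)) = 0.1293·log₂(0.1293/0.25) = -0.12299
  P(2)·log₂(P(2)/Q(2)) = 0.0111·log₂(0.0111/0.25) = -0.04988
  P(3)·log₂(P(3)/Q(3)) = 0.196·log₂(0.196/0.25) = -0.06881
  P(4)·log₂(P(4)/Q(4)) = 0.6636·log₂(0.6636/0.25) = 0.93460

D_KL(P||Q) = -0.12299 - 0.04988 - 0.06881 + 0.93460 = 0.69292 ≈ 0.6929 bits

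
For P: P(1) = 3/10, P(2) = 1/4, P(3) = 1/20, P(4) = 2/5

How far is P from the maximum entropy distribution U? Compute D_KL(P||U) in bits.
0.2340 bits

U(i) = 1/4 for all i

D_KL(P||U) = Σ P(x) log₂(P(x) / (1/4))
           = Σ P(x) log₂(P(x)) + log₂(4)
           = log₂(4) - H(P)

H(P) = -Σ P(x) log₂(P(x)):
  -P(1)·log₂(P(1)) = -(3/10)·log₂(3/10) = 0.52109
  -P(2)·log₂(P(2)) = -(1/4)·log₂(1/4) = 0.50000
  -P(3)·log₂(P(3)) = -(1/20)·log₂(1/20) = 0.21610
  -P(4)·log₂(P(4)) = -(2/5)·log₂(2/5) = 0.52877
H(P) = 0.52109 + 0.50000 + 0.21610 + 0.52877 = 1.76596 bits

log₂(4) = 2.00000 bits

D_KL(P||U) = 2.00000 - 1.76596 = 0.23404 ≈ 0.2340 bits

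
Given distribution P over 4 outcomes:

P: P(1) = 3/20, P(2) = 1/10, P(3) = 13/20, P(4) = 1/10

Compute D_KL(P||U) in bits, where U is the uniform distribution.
0.5211 bits

U(i) = 1/4 for all i

D_KL(P||U) = Σ P(x) log₂(P(x) / (1/4))
           = Σ P(x) log₂(P(x)) + log₂(4)
           = log₂(4) - H(P)

H(P) = -Σ P(x) log₂(P(x)):
  -P(1)·log₂(P(1)) = -(3/20)·log₂(3/20) = 0.41054
  -P(2)·log₂(P(2)) = -(1/10)·log₂(1/10) = 0.33219
  -P(3)·log₂(P(3)) = -(13/20)·log₂(13/20) = 0.40397
  -P(4)·log₂(P(4)) = -(1/10)·log₂(1/10) = 0.33219
H(P) = 0.41054 + 0.33219 + 0.40397 + 0.33219 = 1.47889 bits

log₂(4) = 2.00000 bits

D_KL(P||U) = 2.00000 - 1.47889 = 0.52111 ≈ 0.5211 bits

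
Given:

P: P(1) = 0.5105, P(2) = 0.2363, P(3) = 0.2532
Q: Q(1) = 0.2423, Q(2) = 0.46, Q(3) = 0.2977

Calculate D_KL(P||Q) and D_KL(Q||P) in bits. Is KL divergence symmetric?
D_KL(P||Q) = 0.2626 bits, D_KL(Q||P) = 0.2511 bits. No, KL divergence is not symmetric.

D_KL(P||Q) = Σ P(x) log₂(P(x)/Q(x))

Computing term by term:
  P(1)·log₂(P(1)/Q(1)) = 0.5105·log₂(0.5105/0.2423) = 0.54885
  P(2)·log₂(P(2)/Q(2)) = 0.2363·log₂(0.2363/0.46) = -0.22709
  P(3)·log₂(P(3)/Q(3)) = 0.2532·log₂(0.2532/0.2977) = -0.05914

D_KL(P||Q) = 0.54885 - 0.22709 - 0.05914 = 0.26262 ≈ 0.2626 bits

D_KL(Q||P) = Σ Q(x) log₂(Q(x)/P(x))

Computing term by term:
  Q(1)·log₂(Q(1)/P(1)) = 0.2423·log₂(0.2423/0.5105) = -0.26050
  Q(2)·log₂(Q(2)/P(2)) = 0.46·log₂(0.46/0.2363) = 0.44207
  Q(3)·log₂(Q(3)/P(3)) = 0.2977·log₂(0.2977/0.2532) = 0.06954

D_KL(Q||P) = -0.26050 + 0.44207 + 0.06954 = 0.25111 ≈ 0.2511 bits

These are NOT equal (difference: 0.0115 bits). KL divergence is asymmetric: D_KL(P||Q) ≠ D_KL(Q||P) in general.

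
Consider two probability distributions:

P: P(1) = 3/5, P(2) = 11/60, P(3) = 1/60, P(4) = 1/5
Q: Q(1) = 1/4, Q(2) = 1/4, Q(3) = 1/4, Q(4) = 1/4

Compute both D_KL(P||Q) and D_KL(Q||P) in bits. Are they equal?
D_KL(P||Q) = 0.5463 bits, D_KL(Q||P) = 0.8533 bits. No, they are not equal.

D_KL(P||Q) = Σ P(x) log₂(P(x)/Q(x))

Computing term by term:
  P(1)·log₂(P(1)/Q(1)) = (3/5)·log₂((3/5)/(1/4)) = 0.75782
  P(2)·log₂(P(2)/Q(2)) = (11/60)·log₂((11/60)/(1/4)) = -0.08203
  P(3)·log₂(P(3)/Q(3)) = (1/60)·log₂((1/60)/(1/4)) = -0.06511
  P(4)·log₂(P(4)/Q(4)) = (1/5)·log₂((1/5)/(1/4)) = -0.06439

D_KL(P||Q) = 0.75782 - 0.08203 - 0.06511 - 0.06439 = 0.54629 ≈ 0.5463 bits

D_KL(Q||P) = Σ Q(x) log₂(Q(x)/P(x))

Computing term by term:
  Q(1)·log₂(Q(1)/P(1)) = (1/4)·log₂((1/4)/(3/5)) = -0.31576
  Q(2)·log₂(Q(2)/P(2)) = (1/4)·log₂((1/4)/(11/60)) = 0.11186
  Q(3)·log₂(Q(3)/P(3)) = (1/4)·log₂((1/4)/(1/60)) = 0.97672
  Q(4)·log₂(Q(4)/P(4)) = (1/4)·log₂((1/4)/(1/5)) = 0.08048

D_KL(Q||P) = -0.31576 + 0.11186 + 0.97672 + 0.08048 = 0.85330 ≈ 0.8533 bits

These are NOT equal (difference: 0.3070 bits). KL divergence is asymmetric: D_KL(P||Q) ≠ D_KL(Q||P) in general.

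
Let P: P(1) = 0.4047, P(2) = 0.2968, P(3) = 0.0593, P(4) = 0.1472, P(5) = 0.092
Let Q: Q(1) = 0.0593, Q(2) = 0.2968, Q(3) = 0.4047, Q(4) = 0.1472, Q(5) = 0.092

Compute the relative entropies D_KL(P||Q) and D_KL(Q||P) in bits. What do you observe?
D_KL(P||Q) = 0.9570 bits, D_KL(Q||P) = 0.9570 bits. The two directions give the same value here, because Q is a self-inverse relabeling of P; in general KL divergence is asymmetric.

D_KL(P||Q) = Σ P(x) log₂(P(x)/Q(x))

Computing term by term:
  P(1)·log₂(P(1)/Q(1)) = 0.4047·log₂(0.4047/0.0593) = 1.12132
  P(2)·log₂(P(2)/Q(2)) = 0.2968·log₂(0.2968/0.2968) = 0.00000
  P(3)·log₂(P(3)/Q(3)) = 0.0593·log₂(0.0593/0.4047) = -0.16431
  P(4)·log₂(P(4)/Q(4)) = 0.1472·log₂(0.1472/0.1472) = 0.00000
  P(5)·log₂(P(5)/Q(5)) = 0.092·log₂(0.092/0.092) = 0.00000

D_KL(P||Q) = 1.12132 + 0.00000 - 0.16431 + 0.00000 + 0.00000 = 0.95701 ≈ 0.9570 bits

D_KL(Q||P) = Σ Q(x) log₂(Q(x)/P(x))

Computing term by term:
  Q(1)·log₂(Q(1)/P(1)) = 0.0593·log₂(0.0593/0.4047) = -0.16431
  Q(2)·log₂(Q(2)/P(2)) = 0.2968·log₂(0.2968/0.2968) = 0.00000
  Q(3)·log₂(Q(3)/P(3)) = 0.4047·log₂(0.4047/0.0593) = 1.12132
  Q(4)·log₂(Q(4)/P(4)) = 0.1472·log₂(0.1472/0.1472) = 0.00000
  Q(5)·log₂(Q(5)/P(5)) = 0.092·log₂(0.092/0.092) = 0.00000

D_KL(Q||P) = -0.16431 + 0.00000 + 1.12132 + 0.00000 + 0.00000 = 0.95701 ≈ 0.9570 bits

These ARE equal here. Q is P with outcomes relabeled (Q(1) = P(3), Q(3) = P(1)) by a relabeling that is its own inverse, so the two sums contain exactly the same terms in a different order. This is a special case — KL divergence is not symmetric in general: D_KL(P||Q) ≠ D_KL(Q||P) for most P, Q.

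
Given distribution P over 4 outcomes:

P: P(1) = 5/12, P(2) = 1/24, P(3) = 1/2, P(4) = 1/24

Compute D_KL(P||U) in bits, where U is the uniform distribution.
0.5917 bits

U(i) = 1/4 for all i

D_KL(P||U) = Σ P(x) log₂(P(x) / (1/4))
           = Σ P(x) log₂(P(x)) + log₂(4)
           = log₂(4) - H(P)

H(P) = -Σ P(x) log₂(P(x)):
  -P(1)·log₂(P(1)) = -(5/12)·log₂(5/12) = 0.52626
  -P(2)·log₂(P(2)) = -(1/24)·log₂(1/24) = 0.19104
  -P(3)·log₂(P(3)) = -(1/2)·log₂(1/2) = 0.50000
  -P(4)·log₂(P(4)) = -(1/24)·log₂(1/24) = 0.19104
H(P) = 0.52626 + 0.19104 + 0.50000 + 0.19104 = 1.40834 bits

log₂(4) = 2.00000 bits

D_KL(P||U) = 2.00000 - 1.40834 = 0.59166 ≈ 0.5917 bits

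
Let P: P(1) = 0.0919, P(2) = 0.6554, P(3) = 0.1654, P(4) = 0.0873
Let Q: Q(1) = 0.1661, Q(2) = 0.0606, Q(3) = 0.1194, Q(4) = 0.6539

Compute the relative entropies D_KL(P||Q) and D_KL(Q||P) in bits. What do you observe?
D_KL(P||Q) = 1.9970 bits, D_KL(Q||P) = 1.7771 bits. The two directions give different values (D_KL(P||Q) exceeds D_KL(Q||P) by 0.2199 bits): KL divergence is asymmetric.

D_KL(P||Q) = Σ P(x) log₂(P(x)/Q(x))

Computing term by term:
  P(1)·log₂(P(1)/Q(1)) = 0.0919·log₂(0.0919/0.1661) = -0.07847
  P(2)·log₂(P(2)/Q(2)) = 0.6554·log₂(0.6554/0.0606) = 2.25129
  P(3)·log₂(P(3)/Q(3)) = 0.1654·log₂(0.1654/0.1194) = 0.07776
  P(4)·log₂(P(4)/Q(4)) = 0.0873·log₂(0.0873/0.6539) = -0.25361

D_KL(P||Q) = -0.07847 + 2.25129 + 0.07776 - 0.25361 = 1.99697 ≈ 1.9970 bits

D_KL(Q||P) = Σ Q(x) log₂(Q(x)/P(x))

Computing term by term:
  Q(1)·log₂(Q(1)/P(1)) = 0.1661·log₂(0.1661/0.0919) = 0.14184
  Q(2)·log₂(Q(2)/P(2)) = 0.0606·log₂(0.0606/0.6554) = -0.20816
  Q(3)·log₂(Q(3)/P(3)) = 0.1194·log₂(0.1194/0.1654) = -0.05614
  Q(4)·log₂(Q(4)/P(4)) = 0.6539·log₂(0.6539/0.0873) = 1.89959

D_KL(Q||P) = 0.14184 - 0.20816 - 0.05614 + 1.89959 = 1.77713 ≈ 1.7771 bits

These are NOT equal (difference: 0.2199 bits). KL divergence is asymmetric: D_KL(P||Q) ≠ D_KL(Q||P) in general.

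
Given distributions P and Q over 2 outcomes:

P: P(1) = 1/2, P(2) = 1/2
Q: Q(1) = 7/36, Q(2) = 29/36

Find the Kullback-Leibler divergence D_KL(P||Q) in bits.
0.3373 bits

D_KL(P||Q) = Σ P(x) log₂(P(x)/Q(x))

Computing term by term:
  P(1)·log₂(P(1)/Q(1)) = (1/2)·log₂((1/2)/(7/36)) = 0.68129
  P(2)·log₂(P(2)/Q(2)) = (1/2)·log₂((1/2)/(29/36)) = -0.34403

D_KL(P||Q) = 0.68129 - 0.34403 = 0.33726 ≈ 0.3373 bits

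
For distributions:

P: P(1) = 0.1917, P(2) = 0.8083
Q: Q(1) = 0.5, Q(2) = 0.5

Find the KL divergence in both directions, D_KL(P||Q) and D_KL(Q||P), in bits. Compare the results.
D_KL(P||Q) = 0.2950 bits, D_KL(Q||P) = 0.3451 bits. D_KL(Q||P) is larger than D_KL(P||Q) by 0.0501 bits; the two directions differ.

D_KL(P||Q) = Σ P(x) log₂(P(x)/Q(x))

Computing term by term:
  P(1)·log₂(P(1)/Q(1)) = 0.1917·log₂(0.1917/0.5) = -0.26514
  P(2)·log₂(P(2)/Q(2)) = 0.8083·log₂(0.8083/0.5) = 0.56012

D_KL(P||Q) = -0.26514 + 0.56012 = 0.29498 ≈ 0.2950 bits

D_KL(Q||P) = Σ Q(x) log₂(Q(x)/P(x))

Computing term by term:
  Q(1)·log₂(Q(1)/P(1)) = 0.5·log₂(0.5/0.1917) = 0.69154
  Q(2)·log₂(Q(2)/P(2)) = 0.5·log₂(0.5/0.8083) = -0.34648

D_KL(Q||P) = 0.69154 - 0.34648 = 0.34506 ≈ 0.3451 bits

These are NOT equal (difference: 0.0501 bits). KL divergence is asymmetric: D_KL(P||Q) ≠ D_KL(Q||P) in general.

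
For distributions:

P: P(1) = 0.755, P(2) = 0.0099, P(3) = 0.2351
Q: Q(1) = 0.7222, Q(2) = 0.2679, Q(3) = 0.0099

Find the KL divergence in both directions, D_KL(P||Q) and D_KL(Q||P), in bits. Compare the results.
D_KL(P||Q) = 1.0756 bits, D_KL(Q||P) = 1.1832 bits. D_KL(Q||P) is larger than D_KL(P||Q) by 0.1076 bits; the two directions differ.

D_KL(P||Q) = Σ P(x) log₂(P(x)/Q(x))

Computing term by term:
  P(1)·log₂(P(1)/Q(1)) = 0.755·log₂(0.755/0.7222) = 0.04838
  P(2)·log₂(P(2)/Q(2)) = 0.0099·log₂(0.0099/0.2679) = -0.04711
  P(3)·log₂(P(3)/Q(3)) = 0.2351·log₂(0.2351/0.0099) = 1.07434

D_KL(P||Q) = 0.04838 - 0.04711 + 1.07434 = 1.07561 ≈ 1.0756 bits

D_KL(Q||P) = Σ Q(x) log₂(Q(x)/P(x))

Computing term by term:
  Q(1)·log₂(Q(1)/P(1)) = 0.7222·log₂(0.7222/0.755) = -0.04628
  Q(2)·log₂(Q(2)/P(2)) = 0.2679·log₂(0.2679/0.0099) = 1.27470
  Q(3)·log₂(Q(3)/P(3)) = 0.0099·log₂(0.0099/0.2351) = -0.04524

D_KL(Q||P) = -0.04628 + 1.27470 - 0.04524 = 1.18318 ≈ 1.1832 bits

These are NOT equal (difference: 0.1076 bits). KL divergence is asymmetric: D_KL(P||Q) ≠ D_KL(Q||P) in general.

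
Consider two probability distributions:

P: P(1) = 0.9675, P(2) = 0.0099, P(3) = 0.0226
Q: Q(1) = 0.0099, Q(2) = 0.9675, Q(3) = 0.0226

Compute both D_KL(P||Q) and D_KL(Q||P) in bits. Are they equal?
D_KL(P||Q) = 6.3304 bits, D_KL(Q||P) = 6.3304 bits. Yes, in this case they are equal (although KL divergence is not symmetric in general).

D_KL(P||Q) = Σ P(x) log₂(P(x)/Q(x))

Computing term by term:
  P(1)·log₂(P(1)/Q(1)) = 0.9675·log₂(0.9675/0.0099) = 6.39584
  P(2)·log₂(P(2)/Q(2)) = 0.0099·log₂(0.0099/0.9675) = -0.06545
  P(3)·log₂(P(3)/Q(3)) = 0.0226·log₂(0.0226/0.0226) = 0.00000

D_KL(P||Q) = 6.39584 - 0.06545 + 0.00000 = 6.33039 ≈ 6.3304 bits

D_KL(Q||P) = Σ Q(x) log₂(Q(x)/P(x))

Computing term by term:
  Q(1)·log₂(Q(1)/P(1)) = 0.0099·log₂(0.0099/0.9675) = -0.06545
  Q(2)·log₂(Q(2)/P(2)) = 0.9675·log₂(0.9675/0.0099) = 6.39584
  Q(3)·log₂(Q(3)/P(3)) = 0.0226·log₂(0.0226/0.0226) = 0.00000

D_KL(Q||P) = -0.06545 + 6.39584 + 0.00000 = 6.33039 ≈ 6.3304 bits

These ARE equal here. Q is P with outcomes relabeled (Q(1) = P(2), Q(2) = P(1)) by a relabeling that is its own inverse, so the two sums contain exactly the same terms in a different order. This is a special case — KL divergence is not symmetric in general: D_KL(P||Q) ≠ D_KL(Q||P) for most P, Q.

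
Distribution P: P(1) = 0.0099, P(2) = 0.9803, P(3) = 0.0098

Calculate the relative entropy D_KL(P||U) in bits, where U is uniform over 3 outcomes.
1.4255 bits

U(i) = 1/3 for all i

D_KL(P||U) = Σ P(x) log₂(P(x) / (1/3))
           = Σ P(x) log₂(P(x)) + log₂(3)
           = log₂(3) - H(P)

H(P) = -Σ P(x) log₂(P(x)):
  -P(1)·log₂(P(1)) = -(0.0099)·log₂(0.0099) = 0.06592
  -P(2)·log₂(P(2)) = -(0.9803)·log₂(0.9803) = 0.02814
  -P(3)·log₂(P(3)) = -(0.0098)·log₂(0.0098) = 0.06540
H(P) = 0.06592 + 0.02814 + 0.06540 = 0.15946 bits

log₂(3) = 1.58496 bits

D_KL(P||U) = 1.58496 - 0.15946 = 1.42550 ≈ 1.4255 bits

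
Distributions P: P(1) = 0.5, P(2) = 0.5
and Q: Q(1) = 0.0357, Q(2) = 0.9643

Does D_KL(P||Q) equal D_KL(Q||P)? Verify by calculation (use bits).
D_KL(P||Q) = 1.4302 bits, D_KL(Q||P) = 0.7778 bits. No — D_KL(P||Q) ≠ D_KL(Q||P) for this pair.

D_KL(P||Q) = Σ P(x) log₂(P(x)/Q(x))

Computing term by term:
  P(1)·log₂(P(1)/Q(1)) = 0.5·log₂(0.5/0.0357) = 1.90397
  P(2)·log₂(P(2)/Q(2)) = 0.5·log₂(0.5/0.9643) = -0.47378

D_KL(P||Q) = 1.90397 - 0.47378 = 1.43019 ≈ 1.4302 bits

D_KL(Q||P) = Σ Q(x) log₂(Q(x)/P(x))

Computing term by term:
  Q(1)·log₂(Q(1)/P(1)) = 0.0357·log₂(0.0357/0.5) = -0.13594
  Q(2)·log₂(Q(2)/P(2)) = 0.9643·log₂(0.9643/0.5) = 0.91373

D_KL(Q||P) = -0.13594 + 0.91373 = 0.77779 ≈ 0.7778 bits

These are NOT equal (difference: 0.6524 bits). KL divergence is asymmetric: D_KL(P||Q) ≠ D_KL(Q||P) in general.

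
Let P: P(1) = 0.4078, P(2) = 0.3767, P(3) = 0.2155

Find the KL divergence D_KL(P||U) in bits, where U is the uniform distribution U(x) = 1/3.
0.0495 bits

U(i) = 1/3 for all i

D_KL(P||U) = Σ P(x) log₂(P(x) / (1/3))
           = Σ P(x) log₂(P(x)) + log₂(3)
           = log₂(3) - H(P)

H(P) = -Σ P(x) log₂(P(x)):
  -P(1)·log₂(P(1)) = -(0.4078)·log₂(0.4078) = 0.52772
  -P(2)·log₂(P(2)) = -(0.3767)·log₂(0.3767) = 0.53059
  -P(3)·log₂(P(3)) = -(0.2155)·log₂(0.2155) = 0.47717
H(P) = 0.52772 + 0.53059 + 0.47717 = 1.53548 bits

log₂(3) = 1.58496 bits

D_KL(P||U) = 1.58496 - 1.53548 = 0.04948 ≈ 0.0495 bits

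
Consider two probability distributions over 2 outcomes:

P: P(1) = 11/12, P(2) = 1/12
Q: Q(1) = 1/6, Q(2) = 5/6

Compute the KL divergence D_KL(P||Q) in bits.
1.9777 bits

D_KL(P||Q) = Σ P(x) log₂(P(x)/Q(x))

Computing term by term:
  P(1)·log₂(P(1)/Q(1)) = (11/12)·log₂((11/12)/(1/6)) = 2.25448
  P(2)·log₂(P(2)/Q(2)) = (1/12)·log₂((1/12)/(5/6)) = -0.27683

D_KL(P||Q) = 2.25448 - 0.27683 = 1.97765 ≈ 1.9777 bits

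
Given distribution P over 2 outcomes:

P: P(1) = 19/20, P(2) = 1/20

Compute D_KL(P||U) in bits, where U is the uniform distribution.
0.7136 bits

U(i) = 1/2 for all i

D_KL(P||U) = Σ P(x) log₂(P(x) / (1/2))
           = Σ P(x) log₂(P(x)) + log₂(2)
           = log₂(2) - H(P)

H(P) = -Σ P(x) log₂(P(x)):
  -P(1)·log₂(P(1)) = -(19/20)·log₂(19/20) = 0.07030
  -P(2)·log₂(P(2)) = -(1/20)·log₂(1/20) = 0.21610
H(P) = 0.07030 + 0.21610 = 0.28640 bits

log₂(2) = 1.00000 bits

D_KL(P||U) = 1.00000 - 0.28640 = 0.71360 ≈ 0.7136 bits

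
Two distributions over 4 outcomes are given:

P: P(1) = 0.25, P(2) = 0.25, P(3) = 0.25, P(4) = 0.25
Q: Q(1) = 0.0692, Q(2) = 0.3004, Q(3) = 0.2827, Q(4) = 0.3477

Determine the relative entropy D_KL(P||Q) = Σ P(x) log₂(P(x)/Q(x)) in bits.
0.2337 bits

D_KL(P||Q) = Σ P(x) log₂(P(x)/Q(x))

Computing term by term:
  P(1)·log₂(P(1)/Q(1)) = 0.25·log₂(0.25/0.0692) = 0.46327
  P(2)·log₂(P(2)/Q(2)) = 0.25·log₂(0.25/0.3004) = -0.06624
  P(3)·log₂(P(3)/Q(3)) = 0.25·log₂(0.25/0.2827) = -0.04434
  P(4)·log₂(P(4)/Q(4)) = 0.25·log₂(0.25/0.3477) = -0.11898

D_KL(P||Q) = 0.46327 - 0.06624 - 0.04434 - 0.11898 = 0.23371 ≈ 0.2337 bits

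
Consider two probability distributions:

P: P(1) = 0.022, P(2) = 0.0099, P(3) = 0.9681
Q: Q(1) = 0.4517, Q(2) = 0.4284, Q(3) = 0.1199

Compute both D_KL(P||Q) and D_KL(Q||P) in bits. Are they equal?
D_KL(P||Q) = 2.7675 bits, D_KL(Q||P) = 3.9365 bits. No, they are not equal.

D_KL(P||Q) = Σ P(x) log₂(P(x)/Q(x))

Computing term by term:
  P(1)·log₂(P(1)/Q(1)) = 0.022·log₂(0.022/0.4517) = -0.09592
  P(2)·log₂(P(2)/Q(2)) = 0.0099·log₂(0.0099/0.4284) = -0.05381
  P(3)·log₂(P(3)/Q(3)) = 0.9681·log₂(0.9681/0.1199) = 2.91720

D_KL(P||Q) = -0.09592 - 0.05381 + 2.91720 = 2.76747 ≈ 2.7675 bits

D_KL(Q||P) = Σ Q(x) log₂(Q(x)/P(x))

Computing term by term:
  Q(1)·log₂(Q(1)/P(1)) = 0.4517·log₂(0.4517/0.022) = 1.96932
  Q(2)·log₂(Q(2)/P(2)) = 0.4284·log₂(0.4284/0.0099) = 2.32852
  Q(3)·log₂(Q(3)/P(3)) = 0.1199·log₂(0.1199/0.9681) = -0.36130

D_KL(Q||P) = 1.96932 + 2.32852 - 0.36130 = 3.93654 ≈ 3.9365 bits

These are NOT equal (difference: 1.1690 bits). KL divergence is asymmetric: D_KL(P||Q) ≠ D_KL(Q||P) in general.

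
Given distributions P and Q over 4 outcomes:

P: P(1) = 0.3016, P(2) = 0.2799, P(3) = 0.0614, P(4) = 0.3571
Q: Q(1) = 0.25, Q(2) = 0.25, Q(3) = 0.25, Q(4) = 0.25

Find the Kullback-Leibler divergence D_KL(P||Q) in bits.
0.1866 bits

D_KL(P||Q) = Σ P(x) log₂(P(x)/Q(x))

Computing term by term:
  P(1)·log₂(P(1)/Q(1)) = 0.3016·log₂(0.3016/0.25) = 0.08165
  P(2)·log₂(P(2)/Q(2)) = 0.2799·log₂(0.2799/0.25) = 0.04562
  P(3)·log₂(P(3)/Q(3)) = 0.0614·log₂(0.0614/0.25) = -0.12437
  P(4)·log₂(P(4)/Q(4)) = 0.3571·log₂(0.3571/0.25) = 0.18369

D_KL(P||Q) = 0.08165 + 0.04562 - 0.12437 + 0.18369 = 0.18659 ≈ 0.1866 bits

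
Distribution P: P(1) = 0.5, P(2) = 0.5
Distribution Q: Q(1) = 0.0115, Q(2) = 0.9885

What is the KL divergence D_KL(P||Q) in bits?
2.2295 bits

D_KL(P||Q) = Σ P(x) log₂(P(x)/Q(x))

Computing term by term:
  P(1)·log₂(P(1)/Q(1)) = 0.5·log₂(0.5/0.0115) = 2.72111
  P(2)·log₂(P(2)/Q(2)) = 0.5·log₂(0.5/0.9885) = -0.49166

D_KL(P||Q) = 2.72111 - 0.49166 = 2.22945 ≈ 2.2295 bits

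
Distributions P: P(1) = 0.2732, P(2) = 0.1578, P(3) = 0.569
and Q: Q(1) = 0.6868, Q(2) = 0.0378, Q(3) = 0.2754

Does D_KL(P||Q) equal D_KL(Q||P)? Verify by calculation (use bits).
D_KL(P||Q) = 0.5577 bits, D_KL(Q||P) = 0.5472 bits. No — D_KL(P||Q) ≠ D_KL(Q||P) for this pair.

D_KL(P||Q) = Σ P(x) log₂(P(x)/Q(x))

Computing term by term:
  P(1)·log₂(P(1)/Q(1)) = 0.2732·log₂(0.2732/0.6868) = -0.36334
  P(2)·log₂(P(2)/Q(2)) = 0.1578·log₂(0.1578/0.0378) = 0.32533
  P(3)·log₂(P(3)/Q(3)) = 0.569·log₂(0.569/0.2754) = 0.59569

D_KL(P||Q) = -0.36334 + 0.32533 + 0.59569 = 0.55768 ≈ 0.5577 bits

D_KL(Q||P) = Σ Q(x) log₂(Q(x)/P(x))

Computing term by term:
  Q(1)·log₂(Q(1)/P(1)) = 0.6868·log₂(0.6868/0.2732) = 0.91340
  Q(2)·log₂(Q(2)/P(2)) = 0.0378·log₂(0.0378/0.1578) = -0.07793
  Q(3)·log₂(Q(3)/P(3)) = 0.2754·log₂(0.2754/0.569) = -0.28832

D_KL(Q||P) = 0.91340 - 0.07793 - 0.28832 = 0.54715 ≈ 0.5472 bits

These are NOT equal (difference: 0.0105 bits). KL divergence is asymmetric: D_KL(P||Q) ≠ D_KL(Q||P) in general.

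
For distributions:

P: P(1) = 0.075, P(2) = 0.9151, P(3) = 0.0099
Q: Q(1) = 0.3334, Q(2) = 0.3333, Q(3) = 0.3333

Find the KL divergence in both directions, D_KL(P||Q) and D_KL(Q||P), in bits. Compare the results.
D_KL(P||Q) = 1.1218 bits, D_KL(Q||P) = 1.9228 bits. D_KL(Q||P) is larger than D_KL(P||Q) by 0.8010 bits; the two directions differ.

D_KL(P||Q) = Σ P(x) log₂(P(x)/Q(x))

Computing term by term:
  P(1)·log₂(P(1)/Q(1)) = 0.075·log₂(0.075/0.3334) = -0.16142
  P(2)·log₂(P(2)/Q(2)) = 0.9151·log₂(0.9151/0.3333) = 1.33340
  P(3)·log₂(P(3)/Q(3)) = 0.0099·log₂(0.0099/0.3333) = -0.05023

D_KL(P||Q) = -0.16142 + 1.33340 - 0.05023 = 1.12175 ≈ 1.1218 bits

D_KL(Q||P) = Σ Q(x) log₂(Q(x)/P(x))

Computing term by term:
  Q(1)·log₂(Q(1)/P(1)) = 0.3334·log₂(0.3334/0.075) = 0.71757
  Q(2)·log₂(Q(2)/P(2)) = 0.3333·log₂(0.3333/0.9151) = -0.48565
  Q(3)·log₂(Q(3)/P(3)) = 0.3333·log₂(0.3333/0.0099) = 1.69091

D_KL(Q||P) = 0.71757 - 0.48565 + 1.69091 = 1.92283 ≈ 1.9228 bits

These are NOT equal (difference: 0.8010 bits). KL divergence is asymmetric: D_KL(P||Q) ≠ D_KL(Q||P) in general.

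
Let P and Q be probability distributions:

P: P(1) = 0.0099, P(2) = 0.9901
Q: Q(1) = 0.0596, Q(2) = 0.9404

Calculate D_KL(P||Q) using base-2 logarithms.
0.0479 bits

D_KL(P||Q) = Σ P(x) log₂(P(x)/Q(x))

Computing term by term:
  P(1)·log₂(P(1)/Q(1)) = 0.0099·log₂(0.0099/0.0596) = -0.02564
  P(2)·log₂(P(2)/Q(2)) = 0.9901·log₂(0.9901/0.9404) = 0.07356

D_KL(P||Q) = -0.02564 + 0.07356 = 0.04792 ≈ 0.0479 bits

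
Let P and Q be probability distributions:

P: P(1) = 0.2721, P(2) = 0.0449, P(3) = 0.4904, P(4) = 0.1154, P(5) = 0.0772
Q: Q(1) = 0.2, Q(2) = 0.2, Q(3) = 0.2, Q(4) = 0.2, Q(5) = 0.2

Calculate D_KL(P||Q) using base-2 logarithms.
0.4611 bits

D_KL(P||Q) = Σ P(x) log₂(P(x)/Q(x))

Computing term by term:
  P(1)·log₂(P(1)/Q(1)) = 0.2721·log₂(0.2721/0.2) = 0.12085
  P(2)·log₂(P(2)/Q(2)) = 0.0449·log₂(0.0449/0.2) = -0.09677
  P(3)·log₂(P(3)/Q(3)) = 0.4904·log₂(0.4904/0.2) = 0.63456
  P(4)·log₂(P(4)/Q(4)) = 0.1154·log₂(0.1154/0.2) = -0.09155
  P(5)·log₂(P(5)/Q(5)) = 0.0772·log₂(0.0772/0.2) = -0.10602

D_KL(P||Q) = 0.12085 - 0.09677 + 0.63456 - 0.09155 - 0.10602 = 0.46107 ≈ 0.4611 bits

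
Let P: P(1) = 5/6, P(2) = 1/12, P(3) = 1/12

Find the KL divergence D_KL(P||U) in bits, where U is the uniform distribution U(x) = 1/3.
0.7683 bits

U(i) = 1/3 for all i

D_KL(P||U) = Σ P(x) log₂(P(x) / (1/3))
           = Σ P(x) log₂(P(x)) + log₂(3)
           = log₂(3) - H(P)

H(P) = -Σ P(x) log₂(P(x)):
  -P(1)·log₂(P(1)) = -(5/6)·log₂(5/6) = 0.21920
  -P(2)·log₂(P(2)) = -(1/12)·log₂(1/12) = 0.29875
  -P(3)·log₂(P(3)) = -(1/12)·log₂(1/12) = 0.29875
H(P) = 0.21920 + 0.29875 + 0.29875 = 0.81670 bits

log₂(3) = 1.58496 bits

D_KL(P||U) = 1.58496 - 0.81670 = 0.76826 ≈ 0.7683 bits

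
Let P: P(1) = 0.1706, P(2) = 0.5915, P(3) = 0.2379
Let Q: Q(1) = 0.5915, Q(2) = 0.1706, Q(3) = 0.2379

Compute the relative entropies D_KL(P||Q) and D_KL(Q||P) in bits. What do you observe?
D_KL(P||Q) = 0.7550 bits, D_KL(Q||P) = 0.7550 bits. The two directions give the same value here, because Q is a self-inverse relabeling of P; in general KL divergence is asymmetric.

D_KL(P||Q) = Σ P(x) log₂(P(x)/Q(x))

Computing term by term:
  P(1)·log₂(P(1)/Q(1)) = 0.1706·log₂(0.1706/0.5915) = -0.30602
  P(2)·log₂(P(2)/Q(2)) = 0.5915·log₂(0.5915/0.1706) = 1.06101
  P(3)·log₂(P(3)/Q(3)) = 0.2379·log₂(0.2379/0.2379) = 0.00000

D_KL(P||Q) = -0.30602 + 1.06101 + 0.00000 = 0.75499 ≈ 0.7550 bits

D_KL(Q||P) = Σ Q(x) log₂(Q(x)/P(x))

Computing term by term:
  Q(1)·log₂(Q(1)/P(1)) = 0.5915·log₂(0.5915/0.1706) = 1.06101
  Q(2)·log₂(Q(2)/P(2)) = 0.1706·log₂(0.1706/0.5915) = -0.30602
  Q(3)·log₂(Q(3)/P(3)) = 0.2379·log₂(0.2379/0.2379) = 0.00000

D_KL(Q||P) = 1.06101 - 0.30602 + 0.00000 = 0.75499 ≈ 0.7550 bits

These ARE equal here. Q is P with outcomes relabeled (Q(1) = P(2), Q(2) = P(1)) by a relabeling that is its own inverse, so the two sums contain exactly the same terms in a different order. This is a special case — KL divergence is not symmetric in general: D_KL(P||Q) ≠ D_KL(Q||P) for most P, Q.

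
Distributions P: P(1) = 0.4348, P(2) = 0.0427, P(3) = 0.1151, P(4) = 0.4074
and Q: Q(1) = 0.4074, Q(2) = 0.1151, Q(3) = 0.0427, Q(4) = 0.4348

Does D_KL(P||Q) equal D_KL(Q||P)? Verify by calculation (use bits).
D_KL(P||Q) = 0.1061 bits, D_KL(Q||P) = 0.1061 bits. Yes — for this pair D_KL(P||Q) = D_KL(Q||P).

D_KL(P||Q) = Σ P(x) log₂(P(x)/Q(x))

Computing term by term:
  P(1)·log₂(P(1)/Q(1)) = 0.4348·log₂(0.4348/0.4074) = 0.04083
  P(2)·log₂(P(2)/Q(2)) = 0.0427·log₂(0.0427/0.1151) = -0.06109
  P(3)·log₂(P(3)/Q(3)) = 0.1151·log₂(0.1151/0.0427) = 0.16466
  P(4)·log₂(P(4)/Q(4)) = 0.4074·log₂(0.4074/0.4348) = -0.03826

D_KL(P||Q) = 0.04083 - 0.06109 + 0.16466 - 0.03826 = 0.10614 ≈ 0.1061 bits

D_KL(Q||P) = Σ Q(x) log₂(Q(x)/P(x))

Computing term by term:
  Q(1)·log₂(Q(1)/P(1)) = 0.4074·log₂(0.4074/0.4348) = -0.03826
  Q(2)·log₂(Q(2)/P(2)) = 0.1151·log₂(0.1151/0.0427) = 0.16466
  Q(3)·log₂(Q(3)/P(3)) = 0.0427·log₂(0.0427/0.1151) = -0.06109
  Q(4)·log₂(Q(4)/P(4)) = 0.4348·log₂(0.4348/0.4074) = 0.04083

D_KL(Q||P) = -0.03826 + 0.16466 - 0.06109 + 0.04083 = 0.10614 ≈ 0.1061 bits

These ARE equal here. Q is P with outcomes relabeled (Q(1) = P(4), Q(2) = P(3), Q(3) = P(2), Q(4) = P(1)) by a relabeling that is its own inverse, so the two sums contain exactly the same terms in a different order. This is a special case — KL divergence is not symmetric in general: D_KL(P||Q) ≠ D_KL(Q||P) for most P, Q.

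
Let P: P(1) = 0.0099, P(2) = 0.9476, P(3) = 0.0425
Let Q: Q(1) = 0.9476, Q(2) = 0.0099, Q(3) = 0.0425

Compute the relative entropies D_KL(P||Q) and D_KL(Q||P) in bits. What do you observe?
D_KL(P||Q) = 6.1707 bits, D_KL(Q||P) = 6.1707 bits. The two directions give the same value here, because Q is a self-inverse relabeling of P; in general KL divergence is asymmetric.

D_KL(P||Q) = Σ P(x) log₂(P(x)/Q(x))

Computing term by term:
  P(1)·log₂(P(1)/Q(1)) = 0.0099·log₂(0.0099/0.9476) = -0.06515
  P(2)·log₂(P(2)/Q(2)) = 0.9476·log₂(0.9476/0.0099) = 6.23588
  P(3)·log₂(P(3)/Q(3)) = 0.0425·log₂(0.0425/0.0425) = 0.00000

D_KL(P||Q) = -0.06515 + 6.23588 + 0.00000 = 6.17073 ≈ 6.1707 bits

D_KL(Q||P) = Σ Q(x) log₂(Q(x)/P(x))

Computing term by term:
  Q(1)·log₂(Q(1)/P(1)) = 0.9476·log₂(0.9476/0.0099) = 6.23588
  Q(2)·log₂(Q(2)/P(2)) = 0.0099·log₂(0.0099/0.9476) = -0.06515
  Q(3)·log₂(Q(3)/P(3)) = 0.0425·log₂(0.0425/0.0425) = 0.00000

D_KL(Q||P) = 6.23588 - 0.06515 + 0.00000 = 6.17073 ≈ 6.1707 bits

These ARE equal here. Q is P with outcomes relabeled (Q(1) = P(2), Q(2) = P(1)) by a relabeling that is its own inverse, so the two sums contain exactly the same terms in a different order. This is a special case — KL divergence is not symmetric in general: D_KL(P||Q) ≠ D_KL(Q||P) for most P, Q.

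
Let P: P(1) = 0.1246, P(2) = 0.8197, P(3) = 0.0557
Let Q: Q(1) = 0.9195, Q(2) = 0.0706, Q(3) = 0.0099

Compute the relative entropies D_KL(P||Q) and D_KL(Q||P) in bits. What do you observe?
D_KL(P||Q) = 2.6791 bits, D_KL(Q||P) = 2.3770 bits. The two directions give different values (D_KL(P||Q) exceeds D_KL(Q||P) by 0.3021 bits): KL divergence is asymmetric.

D_KL(P||Q) = Σ P(x) log₂(P(x)/Q(x))

Computing term by term:
  P(1)·log₂(P(1)/Q(1)) = 0.1246·log₂(0.1246/0.9195) = -0.35929
  P(2)·log₂(P(2)/Q(2)) = 0.8197·log₂(0.8197/0.0706) = 2.89957
  P(3)·log₂(P(3)/Q(3)) = 0.0557·log₂(0.0557/0.0099) = 0.13881

D_KL(P||Q) = -0.35929 + 2.89957 + 0.13881 = 2.67909 ≈ 2.6791 bits

D_KL(Q||P) = Σ Q(x) log₂(Q(x)/P(x))

Computing term by term:
  Q(1)·log₂(Q(1)/P(1)) = 0.9195·log₂(0.9195/0.1246) = 2.65142
  Q(2)·log₂(Q(2)/P(2)) = 0.0706·log₂(0.0706/0.8197) = -0.24974
  Q(3)·log₂(Q(3)/P(3)) = 0.0099·log₂(0.0099/0.0557) = -0.02467

D_KL(Q||P) = 2.65142 - 0.24974 - 0.02467 = 2.37701 ≈ 2.3770 bits

These are NOT equal (difference: 0.3021 bits). KL divergence is asymmetric: D_KL(P||Q) ≠ D_KL(Q||P) in general.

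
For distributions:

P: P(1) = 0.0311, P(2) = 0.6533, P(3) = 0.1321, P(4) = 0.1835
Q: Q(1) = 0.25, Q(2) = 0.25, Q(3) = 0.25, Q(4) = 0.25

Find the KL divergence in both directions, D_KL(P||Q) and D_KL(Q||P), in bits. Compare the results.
D_KL(P||Q) = 0.6084 bits, D_KL(Q||P) = 0.7469 bits. D_KL(Q||P) is larger than D_KL(P||Q) by 0.1385 bits; the two directions differ.

D_KL(P||Q) = Σ P(x) log₂(P(x)/Q(x))

Computing term by term:
  P(1)·log₂(P(1)/Q(1)) = 0.0311·log₂(0.0311/0.25) = -0.09352
  P(2)·log₂(P(2)/Q(2)) = 0.6533·log₂(0.6533/0.25) = 0.90535
  P(3)·log₂(P(3)/Q(3)) = 0.1321·log₂(0.1321/0.25) = -0.12157
  P(4)·log₂(P(4)/Q(4)) = 0.1835·log₂(0.1835/0.25) = -0.08187

D_KL(P||Q) = -0.09352 + 0.90535 - 0.12157 - 0.08187 = 0.60839 ≈ 0.6084 bits

D_KL(Q||P) = Σ Q(x) log₂(Q(x)/P(x))

Computing term by term:
  Q(1)·log₂(Q(1)/P(1)) = 0.25·log₂(0.25/0.0311) = 0.75174
  Q(2)·log₂(Q(2)/P(2)) = 0.25·log₂(0.25/0.6533) = -0.34645
  Q(3)·log₂(Q(3)/P(3)) = 0.25·log₂(0.25/0.1321) = 0.23007
  Q(4)·log₂(Q(4)/P(4)) = 0.25·log₂(0.25/0.1835) = 0.11154

D_KL(Q||P) = 0.75174 - 0.34645 + 0.23007 + 0.11154 = 0.74690 ≈ 0.7469 bits

These are NOT equal (difference: 0.1385 bits). KL divergence is asymmetric: D_KL(P||Q) ≠ D_KL(Q||P) in general.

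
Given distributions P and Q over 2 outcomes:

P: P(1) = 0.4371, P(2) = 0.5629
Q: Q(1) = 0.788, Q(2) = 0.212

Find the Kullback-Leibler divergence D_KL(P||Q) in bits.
0.4214 bits

D_KL(P||Q) = Σ P(x) log₂(P(x)/Q(x))

Computing term by term:
  P(1)·log₂(P(1)/Q(1)) = 0.4371·log₂(0.4371/0.788) = -0.37164
  P(2)·log₂(P(2)/Q(2)) = 0.5629·log₂(0.5629/0.212) = 0.79302

D_KL(P||Q) = -0.37164 + 0.79302 = 0.42138 ≈ 0.4214 bits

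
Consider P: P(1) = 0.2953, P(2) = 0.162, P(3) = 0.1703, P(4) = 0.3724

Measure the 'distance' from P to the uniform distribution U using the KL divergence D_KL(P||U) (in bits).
0.0893 bits

U(i) = 1/4 for all i

D_KL(P||U) = Σ P(x) log₂(P(x) / (1/4))
           = Σ P(x) log₂(P(x)) + log₂(4)
           = log₂(4) - H(P)

H(P) = -Σ P(x) log₂(P(x)):
  -P(1)·log₂(P(1)) = -(0.2953)·log₂(0.2953) = 0.51965
  -P(2)·log₂(P(2)) = -(0.162)·log₂(0.162) = 0.42540
  -P(3)·log₂(P(3)) = -(0.1703)·log₂(0.1703) = 0.43492
  -P(4)·log₂(P(4)) = -(0.3724)·log₂(0.3724) = 0.53070
H(P) = 0.51965 + 0.42540 + 0.43492 + 0.53070 = 1.91067 bits

log₂(4) = 2.00000 bits

D_KL(P||U) = 2.00000 - 1.91067 = 0.08933 ≈ 0.0893 bits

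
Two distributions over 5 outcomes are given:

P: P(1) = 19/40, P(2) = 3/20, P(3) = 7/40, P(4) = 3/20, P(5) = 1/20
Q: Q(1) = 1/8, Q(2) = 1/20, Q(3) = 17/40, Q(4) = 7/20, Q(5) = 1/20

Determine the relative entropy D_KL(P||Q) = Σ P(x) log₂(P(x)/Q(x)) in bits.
0.7452 bits

D_KL(P||Q) = Σ P(x) log₂(P(x)/Q(x))

Computing term by term:
  P(1)·log₂(P(1)/Q(1)) = (19/40)·log₂((19/40)/(1/8)) = 0.91485
  P(2)·log₂(P(2)/Q(2)) = (3/20)·log₂((3/20)/(1/20)) = 0.23774
  P(3)·log₂(P(3)/Q(3)) = (7/40)·log₂((7/40)/(17/40)) = -0.22402
  P(4)·log₂(P(4)/Q(4)) = (3/20)·log₂((3/20)/(7/20)) = -0.18336
  P(5)·log₂(P(5)/Q(5)) = (1/20)·log₂((1/20)/(1/20)) = 0.00000

D_KL(P||Q) = 0.91485 + 0.23774 - 0.22402 - 0.18336 + 0.00000 = 0.74521 ≈ 0.7452 bits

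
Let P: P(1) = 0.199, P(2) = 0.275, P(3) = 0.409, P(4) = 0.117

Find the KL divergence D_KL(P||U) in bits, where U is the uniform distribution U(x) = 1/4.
0.1346 bits

U(i) = 1/4 for all i

D_KL(P||U) = Σ P(x) log₂(P(x) / (1/4))
           = Σ P(x) log₂(P(x)) + log₂(4)
           = log₂(4) - H(P)

H(P) = -Σ P(x) log₂(P(x)):
  -P(1)·log₂(P(1)) = -(0.199)·log₂(0.199) = 0.46350
  -P(2)·log₂(P(2)) = -(0.275)·log₂(0.275) = 0.51219
  -P(3)·log₂(P(3)) = -(0.409)·log₂(0.409) = 0.52754
  -P(4)·log₂(P(4)) = -(0.117)·log₂(0.117) = 0.36216
H(P) = 0.46350 + 0.51219 + 0.52754 + 0.36216 = 1.86539 bits

log₂(4) = 2.00000 bits

D_KL(P||U) = 2.00000 - 1.86539 = 0.13461 ≈ 0.1346 bits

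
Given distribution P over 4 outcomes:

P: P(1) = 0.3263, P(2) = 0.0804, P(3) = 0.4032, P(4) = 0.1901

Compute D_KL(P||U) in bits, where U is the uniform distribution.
0.1967 bits

U(i) = 1/4 for all i

D_KL(P||U) = Σ P(x) log₂(P(x) / (1/4))
           = Σ P(x) log₂(P(x)) + log₂(4)
           = log₂(4) - H(P)

H(P) = -Σ P(x) log₂(P(x)):
  -P(1)·log₂(P(1)) = -(0.3263)·log₂(0.3263) = 0.52721
  -P(2)·log₂(P(2)) = -(0.0804)·log₂(0.0804) = 0.29239
  -P(3)·log₂(P(3)) = -(0.4032)·log₂(0.4032) = 0.52837
  -P(4)·log₂(P(4)) = -(0.1901)·log₂(0.1901) = 0.45532
H(P) = 0.52721 + 0.29239 + 0.52837 + 0.45532 = 1.80329 bits

log₂(4) = 2.00000 bits

D_KL(P||U) = 2.00000 - 1.80329 = 0.19671 ≈ 0.1967 bits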